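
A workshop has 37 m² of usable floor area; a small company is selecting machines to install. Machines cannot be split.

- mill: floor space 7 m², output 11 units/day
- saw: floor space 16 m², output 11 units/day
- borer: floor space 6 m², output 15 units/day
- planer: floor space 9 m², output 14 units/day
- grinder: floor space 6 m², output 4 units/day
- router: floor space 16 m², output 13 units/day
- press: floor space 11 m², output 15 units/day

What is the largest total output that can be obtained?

55

Allowing fractional choices, the relaxed optimum would be about 58.2, but machines are indivisible.
borer + planer + grinder + press: floor space 6 + 9 + 6 + 11 = 32 ≤ 37, output 15 + 14 + 4 + 15 = 48.
mill + borer + planer + press: floor space 7 + 6 + 9 + 11 = 33 ≤ 37, output 11 + 15 + 14 + 15 = 55.
borer + planer + grinder + router: floor space 6 + 9 + 6 + 16 = 37 ≤ 37, output 15 + 14 + 4 + 13 = 46.
Best is mill, borer, planer, and press with total output 55.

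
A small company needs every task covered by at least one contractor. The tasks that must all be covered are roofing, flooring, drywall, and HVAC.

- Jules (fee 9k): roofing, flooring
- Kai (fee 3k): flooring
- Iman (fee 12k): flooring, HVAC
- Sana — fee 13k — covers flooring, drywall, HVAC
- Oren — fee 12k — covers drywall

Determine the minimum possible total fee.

The greedy cost-per-new-task heuristic would pick Kai, Sana, and Jules for 25, but a cheaper cover exists.
Choose Jules and Sana: together they cover roofing, flooring, drywall, HVAC — every task.
Total fee: 9 + 13 = 22.
No cover costs less than 22.

22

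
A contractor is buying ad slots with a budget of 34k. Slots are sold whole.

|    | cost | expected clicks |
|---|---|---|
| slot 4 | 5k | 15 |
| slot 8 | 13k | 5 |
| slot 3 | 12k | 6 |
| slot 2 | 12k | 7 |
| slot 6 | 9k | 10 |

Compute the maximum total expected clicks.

32

Allowing fractional choices, the relaxed optimum would be about 36.0, but ad slots are indivisible.
slot 4 + slot 8 + slot 6: cost 5 + 13 + 9 = 27 ≤ 34, expected clicks 15 + 5 + 10 = 30.
slot 4 + slot 3 + slot 6: cost 5 + 12 + 9 = 26 ≤ 34, expected clicks 15 + 6 + 10 = 31.
slot 4 + slot 2 + slot 6: cost 5 + 12 + 9 = 26 ≤ 34, expected clicks 15 + 7 + 10 = 32.
Best is slot 4, slot 2, and slot 6 with total expected clicks 32.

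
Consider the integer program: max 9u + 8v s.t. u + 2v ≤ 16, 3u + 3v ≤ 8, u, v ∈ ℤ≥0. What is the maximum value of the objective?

18

Relaxing integrality, the LP optimum is 24.00 at (u,v) = (2.67, 0), which is not an integer point.
(u,v)=(2,0): 1·2+2·0=2≤16, 3·2+3·0=6≤8, objective 18.
(u,v)=(1,1): 1·1+2·1=3≤16, 3·1+3·1=6≤8, objective 17.
(u,v)=(1,0): 1·1+2·0=1≤16, 3·1+3·0=3≤8, objective 9.
Maximum is 18 at (u,v)=(2,0).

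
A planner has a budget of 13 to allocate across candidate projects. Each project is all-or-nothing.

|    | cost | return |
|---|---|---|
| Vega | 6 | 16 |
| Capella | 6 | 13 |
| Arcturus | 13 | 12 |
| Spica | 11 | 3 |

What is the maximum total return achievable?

29

Allowing fractional choices, the relaxed optimum would be about 29.9, but projects are indivisible.
Vega: cost 6 ≤ 13, return 16.
Capella: cost 6 ≤ 13, return 13.
Vega + Capella: cost 6 + 6 = 12 ≤ 13, return 16 + 13 = 29.
Best is Vega and Capella with total return 29.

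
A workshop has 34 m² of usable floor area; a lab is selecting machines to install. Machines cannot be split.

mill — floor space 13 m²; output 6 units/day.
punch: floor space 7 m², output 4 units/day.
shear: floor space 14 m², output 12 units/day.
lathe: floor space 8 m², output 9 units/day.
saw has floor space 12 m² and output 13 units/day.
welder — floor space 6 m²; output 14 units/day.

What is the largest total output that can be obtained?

40

Allowing fractional choices, the relaxed optimum would be about 42.9, but machines are indivisible.
lathe + saw + welder: floor space 8 + 12 + 6 = 26 ≤ 34, output 9 + 13 + 14 = 36.
shear + saw + welder: floor space 14 + 12 + 6 = 32 ≤ 34, output 12 + 13 + 14 = 39.
punch + lathe + saw + welder: floor space 7 + 8 + 12 + 6 = 33 ≤ 34, output 4 + 9 + 13 + 14 = 40.
Best is punch, lathe, saw, and welder with total output 40.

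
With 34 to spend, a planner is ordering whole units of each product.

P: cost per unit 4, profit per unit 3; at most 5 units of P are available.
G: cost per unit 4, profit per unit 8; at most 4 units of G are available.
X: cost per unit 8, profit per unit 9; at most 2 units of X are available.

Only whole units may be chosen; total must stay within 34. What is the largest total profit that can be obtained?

This is a bounded integer knapsack.
G has the best ratio (8/4); taking only G gives at most 4×8 = 32 (stopped by the supply cap of 4).
Mixing does better — 4×G and 2×X: cost 32 ≤ 34, profit 4·8 + 2·9 = 50.

50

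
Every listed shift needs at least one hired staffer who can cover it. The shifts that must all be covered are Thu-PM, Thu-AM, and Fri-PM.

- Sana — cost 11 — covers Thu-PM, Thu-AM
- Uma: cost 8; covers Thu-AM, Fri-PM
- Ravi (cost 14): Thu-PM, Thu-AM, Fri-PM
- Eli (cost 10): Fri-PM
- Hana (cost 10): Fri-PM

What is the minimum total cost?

The greedy cost-per-new-shift heuristic would pick Uma and Sana for 19, but a cheaper cover exists.
Ravi alone covers Thu-PM, Thu-AM, Fri-PM — every shift.
Total cost: 14.
No cover costs less than 14.

14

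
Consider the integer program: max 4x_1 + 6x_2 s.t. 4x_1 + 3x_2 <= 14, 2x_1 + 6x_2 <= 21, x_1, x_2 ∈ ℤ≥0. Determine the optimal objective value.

22

(x_1,x_2)=(1,3): 4·1+3·3=13≤14, 2·1+6·3=20≤21, objective 22.
(x_1,x_2)=(2,2): 4·2+3·2=14≤14, 2·2+6·2=16≤21, objective 20.
(x_1,x_2)=(0,3): 4·0+3·3=9≤14, 2·0+6·3=18≤21, objective 18.
The best lattice point is (1,3), giving 22.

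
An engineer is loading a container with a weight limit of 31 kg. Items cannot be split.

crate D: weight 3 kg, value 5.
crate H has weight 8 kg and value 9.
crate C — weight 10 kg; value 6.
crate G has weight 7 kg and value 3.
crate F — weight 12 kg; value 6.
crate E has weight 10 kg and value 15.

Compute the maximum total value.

35

crate D + crate H + crate G + crate E: weight 3 + 8 + 7 + 10 = 28 ≤ 31, value 5 + 9 + 3 + 15 = 32.
crate D + crate H + crate C + crate E: weight 3 + 8 + 10 + 10 = 31 ≤ 31, value 5 + 9 + 6 + 15 = 35.
Best is crate D, crate H, crate C, and crate E with total value 35.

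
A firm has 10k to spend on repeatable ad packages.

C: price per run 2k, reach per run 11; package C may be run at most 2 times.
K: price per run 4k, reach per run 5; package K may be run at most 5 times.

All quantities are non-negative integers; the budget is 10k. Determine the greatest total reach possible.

C has the best ratio (11/2); taking only C gives at most 2×11 = 22 (stopped by the supply cap of 2).
Mixing does better — 2×C and 1×K: price 8 ≤ 10, reach 2·11 + 1·5 = 27.

27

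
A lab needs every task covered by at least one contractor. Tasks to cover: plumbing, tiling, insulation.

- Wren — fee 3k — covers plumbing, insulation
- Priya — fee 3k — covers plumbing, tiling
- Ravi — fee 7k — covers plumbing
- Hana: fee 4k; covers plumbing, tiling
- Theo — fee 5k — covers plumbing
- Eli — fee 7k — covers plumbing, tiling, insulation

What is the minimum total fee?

6

Choose Wren and Priya: together they cover plumbing, tiling, insulation — every task.
Total fee: 3 + 3 = 6.
No cover costs less than 6.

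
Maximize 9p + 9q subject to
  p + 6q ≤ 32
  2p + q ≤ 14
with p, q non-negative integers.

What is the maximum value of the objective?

The continuous relaxation peaks at (4.73, 4.55) with value 83.45; rounding to a feasible lattice point costs some objective.
(p,q)=(5,4) is feasible, giving 81.
(p,q)=(4,4) is feasible, giving 72.
(p,q)=(5,3) is feasible, giving 72.
No feasible integer point exceeds 81.

81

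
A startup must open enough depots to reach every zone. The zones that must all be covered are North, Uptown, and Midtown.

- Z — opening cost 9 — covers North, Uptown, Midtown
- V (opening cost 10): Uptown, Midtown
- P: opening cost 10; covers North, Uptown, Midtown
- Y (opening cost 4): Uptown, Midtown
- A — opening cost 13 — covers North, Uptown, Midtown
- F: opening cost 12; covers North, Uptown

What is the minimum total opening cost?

9

This is a weighted set-cover instance.
Z alone covers North, Uptown, Midtown — every zone.
Total opening cost: 9.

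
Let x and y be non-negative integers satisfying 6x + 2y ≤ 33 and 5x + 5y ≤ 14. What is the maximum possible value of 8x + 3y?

Relaxing integrality, the LP optimum is 22.40 at (x,y) = (2.8, 0), which is not an integer point.
(x,y)=(2,0): 6·2+2·0=12≤33, 5·2+5·0=10≤14, objective 16.
(x,y)=(1,1): 6·1+2·1=8≤33, 5·1+5·1=10≤14, objective 11.
(x,y)=(1,0): 6·1+2·0=6≤33, 5·1+5·0=5≤14, objective 8.
No feasible integer point exceeds 16.

16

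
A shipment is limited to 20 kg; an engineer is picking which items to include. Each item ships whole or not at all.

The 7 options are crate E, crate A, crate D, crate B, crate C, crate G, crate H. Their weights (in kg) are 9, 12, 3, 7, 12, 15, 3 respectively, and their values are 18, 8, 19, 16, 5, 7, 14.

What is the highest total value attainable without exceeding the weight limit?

crate E + crate D + crate H: weight 9 + 3 + 3 = 15 ≤ 20, value 18 + 19 + 14 = 51.
crate E + crate D + crate B: weight 9 + 3 + 7 = 19 ≤ 20, value 18 + 19 + 16 = 53.
crate D + crate B + crate H: weight 3 + 7 + 3 = 13 ≤ 20, value 19 + 16 + 14 = 49.
Best is crate E, crate D, and crate B with total value 53.

53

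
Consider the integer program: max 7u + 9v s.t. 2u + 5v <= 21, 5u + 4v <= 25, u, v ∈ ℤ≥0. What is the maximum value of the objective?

41

The continuous relaxation peaks at (2.41, 3.24) with value 46.00; rounding to a feasible lattice point costs some objective.
(u,v)=(2,3): 2·2+5·3=19≤21, 5·2+4·3=22≤25, objective 41.
(u,v)=(3,2): 2·3+5·2=16≤21, 5·3+4·2=23≤25, objective 39.
(u,v)=(1,3): 2·1+5·3=17≤21, 5·1+4·3=17≤25, objective 34.
Maximum is 41 at (u,v)=(2,3).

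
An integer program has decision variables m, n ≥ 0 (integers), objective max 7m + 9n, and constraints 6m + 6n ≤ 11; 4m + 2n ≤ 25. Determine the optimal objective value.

9

(m,n)=(0,1): 6·0+6·1=6≤11, 4·0+2·1=2≤25, objective 9.
(m,n)=(1,0): 6·1+6·0=6≤11, 4·1+2·0=4≤25, objective 7.
(m,n)=(0,0): 6·0+6·0=0≤11, 4·0+2·0=0≤25, objective 0.
The best lattice point is (0,1), giving 9.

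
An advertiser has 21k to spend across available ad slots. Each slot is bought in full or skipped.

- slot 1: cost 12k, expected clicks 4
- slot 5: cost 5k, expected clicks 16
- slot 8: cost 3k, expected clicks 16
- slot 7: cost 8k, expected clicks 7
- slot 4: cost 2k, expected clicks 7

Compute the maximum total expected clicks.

Treat it as a binary knapsack problem.
Take slot 5, slot 8, slot 7, and slot 4: cost 5 + 3 + 8 + 2 = 18 ≤ 21, expected clicks 16 + 16 + 7 + 7 = 46.
No other feasible combination does better.

46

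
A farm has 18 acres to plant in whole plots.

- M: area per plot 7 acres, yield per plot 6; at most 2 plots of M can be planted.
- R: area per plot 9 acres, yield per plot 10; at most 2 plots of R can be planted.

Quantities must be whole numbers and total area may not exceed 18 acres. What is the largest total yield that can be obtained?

20

This is a bounded integer knapsack.
R has the best ratio (10/9); taking only R gives at most 2×10 = 20 (stopped by the area limit).
Optimal: 2×R: area 18 ≤ 18, yield 2·10 = 20.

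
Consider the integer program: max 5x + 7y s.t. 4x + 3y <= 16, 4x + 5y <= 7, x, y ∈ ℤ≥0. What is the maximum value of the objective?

Relaxing integrality, the LP optimum is 9.80 at (x,y) = (0, 1.4), which is not an integer point.
(x,y)=(0,1): 4·0+3·1=3≤16, 4·0+5·1=5≤7, objective 7.
(x,y)=(1,0): 4·1+3·0=4≤16, 4·1+5·0=4≤7, objective 5.
(x,y)=(0,0): 4·0+3·0=0≤16, 4·0+5·0=0≤7, objective 0.
The best lattice point is (0,1), giving 7.

7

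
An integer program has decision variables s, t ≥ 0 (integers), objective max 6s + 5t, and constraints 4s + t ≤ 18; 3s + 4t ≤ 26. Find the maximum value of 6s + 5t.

(s,t)=(3,4) is feasible, giving 38.
(s,t)=(2,5) is feasible, giving 37.
(s,t)=(4,2) is feasible, giving 34.
The best lattice point is (3,4), giving 38.

38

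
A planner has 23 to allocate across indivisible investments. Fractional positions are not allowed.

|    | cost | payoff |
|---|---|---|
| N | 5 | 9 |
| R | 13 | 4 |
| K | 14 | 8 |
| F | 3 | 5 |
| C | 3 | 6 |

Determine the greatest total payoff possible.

Allowing fractional choices, the relaxed optimum would be about 26.9, but investments are indivisible.
N + K + F: cost 5 + 14 + 3 = 22 ≤ 23, payoff 9 + 8 + 5 = 22.
N + F + C: cost 5 + 3 + 3 = 11 ≤ 23, payoff 9 + 5 + 6 = 20.
N + K + C: cost 5 + 14 + 3 = 22 ≤ 23, payoff 9 + 8 + 6 = 23.
Best is N, K, and C with total payoff 23.

23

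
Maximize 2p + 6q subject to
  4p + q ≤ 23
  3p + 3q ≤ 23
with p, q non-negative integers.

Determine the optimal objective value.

(p,q)=(0,7): 4·0+1·7=7≤23, 3·0+3·7=21≤23, objective 42.
(p,q)=(1,6): 4·1+1·6=10≤23, 3·1+3·6=21≤23, objective 38.
The best lattice point is (0,7), giving 42.

42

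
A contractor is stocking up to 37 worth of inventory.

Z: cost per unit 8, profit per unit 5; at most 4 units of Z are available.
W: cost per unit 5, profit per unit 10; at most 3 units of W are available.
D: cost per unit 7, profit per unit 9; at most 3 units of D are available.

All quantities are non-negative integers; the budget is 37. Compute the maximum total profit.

W has the best ratio (10/5); taking only W gives at most 3×10 = 30 (stopped by the supply cap of 3).
Mixing does better — 3×W and 3×D: cost 36 ≤ 37, profit 3·10 + 3·9 = 57.

57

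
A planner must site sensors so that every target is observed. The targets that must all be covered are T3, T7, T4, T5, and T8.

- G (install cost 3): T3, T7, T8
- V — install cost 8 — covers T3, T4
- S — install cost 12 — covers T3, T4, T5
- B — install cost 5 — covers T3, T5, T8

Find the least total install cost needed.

The greedy cost-per-new-target heuristic would pick G, B, and V for 16, but a cheaper cover exists.
Choose G and S: together they cover T3, T7, T4, T5, T8 — every target.
Total install cost: 3 + 12 = 15.
No cover costs less than 15.

15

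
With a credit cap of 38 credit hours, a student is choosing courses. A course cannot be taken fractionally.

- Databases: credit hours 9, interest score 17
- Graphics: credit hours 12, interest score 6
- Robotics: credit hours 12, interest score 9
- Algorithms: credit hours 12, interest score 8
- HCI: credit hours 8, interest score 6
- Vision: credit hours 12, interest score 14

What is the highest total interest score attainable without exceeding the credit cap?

40

Databases + HCI + Vision: credit hours 9 + 8 + 12 = 29 ≤ 38, interest score 17 + 6 + 14 = 37.
Databases + Robotics + Vision: credit hours 9 + 12 + 12 = 33 ≤ 38, interest score 17 + 9 + 14 = 40.
Databases + Algorithms + Vision: credit hours 9 + 12 + 12 = 33 ≤ 38, interest score 17 + 8 + 14 = 39.
Best is Databases, Robotics, and Vision with total interest score 40.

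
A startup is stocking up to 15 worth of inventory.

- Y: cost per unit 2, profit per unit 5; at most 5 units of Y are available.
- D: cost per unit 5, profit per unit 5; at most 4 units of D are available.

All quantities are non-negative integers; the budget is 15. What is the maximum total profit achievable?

Take 5×Y and 1×D: cost 15 ≤ 15, profit 5·5 + 1·5 = 30.
Y has the best ratio (5/2) and is taken to its limit of 5; remaining capacity is filled optimally with the others.

30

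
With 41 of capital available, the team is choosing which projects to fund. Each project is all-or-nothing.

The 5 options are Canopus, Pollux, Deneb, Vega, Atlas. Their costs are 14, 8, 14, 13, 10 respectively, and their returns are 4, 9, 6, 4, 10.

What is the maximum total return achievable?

25

Allowing fractional choices, the relaxed optimum would be about 27.8, but projects are indivisible.
Pollux + Deneb + Atlas: cost 8 + 14 + 10 = 32 ≤ 41, return 9 + 6 + 10 = 25.
Pollux + Vega + Atlas: cost 8 + 13 + 10 = 31 ≤ 41, return 9 + 4 + 10 = 23.
Best is Pollux, Deneb, and Atlas with total return 25.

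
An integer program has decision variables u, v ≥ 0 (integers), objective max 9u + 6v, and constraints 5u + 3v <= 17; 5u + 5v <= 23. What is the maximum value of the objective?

30

Relaxing integrality, the LP optimum is 32.40 at (u,v) = (1.6, 3), which is not an integer point.
(u,v)=(2,2): 5·2+3·2=16≤17, 5·2+5·2=20≤23, objective 30.
(u,v)=(1,3): 5·1+3·3=14≤17, 5·1+5·3=20≤23, objective 27.
(u,v)=(0,4): 5·0+3·4=12≤17, 5·0+5·4=20≤23, objective 24.
Maximum is 30 at (u,v)=(2,2).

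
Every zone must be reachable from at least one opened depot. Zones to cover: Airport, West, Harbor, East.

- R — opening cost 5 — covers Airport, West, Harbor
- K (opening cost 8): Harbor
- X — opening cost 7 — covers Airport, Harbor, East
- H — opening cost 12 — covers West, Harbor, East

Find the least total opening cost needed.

Choose R and X: together they cover Airport, West, Harbor, East — every zone.
Total opening cost: 5 + 7 = 12.
No cover costs less than 12.

12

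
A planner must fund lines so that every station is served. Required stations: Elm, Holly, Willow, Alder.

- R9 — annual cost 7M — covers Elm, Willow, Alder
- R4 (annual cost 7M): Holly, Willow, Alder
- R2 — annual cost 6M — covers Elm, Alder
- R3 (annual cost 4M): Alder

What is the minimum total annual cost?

13

The greedy cost-per-new-station heuristic would pick R9 and R4 for 14, but a cheaper cover exists.
Choose R4 and R2: together they cover Elm, Holly, Willow, Alder — every station.
Total annual cost: 7 + 6 = 13.
No cover costs less than 13.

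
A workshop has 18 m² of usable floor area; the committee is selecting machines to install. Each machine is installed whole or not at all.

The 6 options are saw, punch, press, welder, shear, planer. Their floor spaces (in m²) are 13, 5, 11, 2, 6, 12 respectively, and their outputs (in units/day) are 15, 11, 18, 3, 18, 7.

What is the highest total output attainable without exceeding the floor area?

This is an integer program with binary decision variables.
Take press and shear: floor space 11 + 6 = 17 ≤ 18, output 18 + 18 = 36.
No other feasible combination does better.

36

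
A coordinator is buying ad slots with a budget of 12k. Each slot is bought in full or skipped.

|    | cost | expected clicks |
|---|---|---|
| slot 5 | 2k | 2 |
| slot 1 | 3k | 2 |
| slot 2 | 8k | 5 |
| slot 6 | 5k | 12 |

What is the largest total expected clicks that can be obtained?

Take slot 5, slot 1, and slot 6: cost 2 + 3 + 5 = 10 ≤ 12, expected clicks 2 + 2 + 12 = 16.
No other feasible combination does better.

16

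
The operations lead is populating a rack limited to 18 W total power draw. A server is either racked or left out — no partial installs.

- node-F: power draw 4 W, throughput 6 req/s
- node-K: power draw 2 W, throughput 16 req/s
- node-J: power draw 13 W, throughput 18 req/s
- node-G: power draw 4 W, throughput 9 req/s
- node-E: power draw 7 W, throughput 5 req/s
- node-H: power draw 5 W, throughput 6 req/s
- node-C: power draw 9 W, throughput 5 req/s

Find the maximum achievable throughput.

37

Allowing fractional choices, the relaxed optimum would be about 42.1, but servers are indivisible.
node-F + node-K + node-G + node-E: power draw 4 + 2 + 4 + 7 = 17 ≤ 18, throughput 6 + 16 + 9 + 5 = 36.
node-K + node-G + node-E + node-H: power draw 2 + 4 + 7 + 5 = 18 ≤ 18, throughput 16 + 9 + 5 + 6 = 36.
node-F + node-K + node-G + node-H: power draw 4 + 2 + 4 + 5 = 15 ≤ 18, throughput 6 + 16 + 9 + 6 = 37.
Best is node-F, node-K, node-G, and node-H with total throughput 37.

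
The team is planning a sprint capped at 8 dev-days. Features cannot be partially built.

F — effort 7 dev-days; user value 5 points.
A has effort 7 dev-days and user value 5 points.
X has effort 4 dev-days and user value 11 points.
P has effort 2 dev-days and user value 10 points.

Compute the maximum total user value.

Allowing fractional choices, the relaxed optimum would be about 22.4, but features are indivisible.
X: effort 4 ≤ 8, user value 11.
X + P: effort 4 + 2 = 6 ≤ 8, user value 11 + 10 = 21.
P: effort 2 ≤ 8, user value 10.
Best is X and P with total user value 21.

21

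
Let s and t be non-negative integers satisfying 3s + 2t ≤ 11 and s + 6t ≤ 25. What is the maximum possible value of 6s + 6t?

30

(s,t)=(1,4): 3·1+2·4=11≤11, 1·1+6·4=25≤25, objective 30.
(s,t)=(1,3): 3·1+2·3=9≤11, 1·1+6·3=19≤25, objective 24.
Maximum is 30 at (s,t)=(1,4).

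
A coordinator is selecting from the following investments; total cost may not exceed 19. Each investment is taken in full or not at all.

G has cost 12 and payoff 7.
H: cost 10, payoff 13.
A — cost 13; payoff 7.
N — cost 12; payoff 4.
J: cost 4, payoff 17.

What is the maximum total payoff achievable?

30

This is an integer program with binary decision variables.
Allowing fractional choices, the relaxed optimum would be about 32.9, but investments are indivisible.
A + J: cost 13 + 4 = 17 ≤ 19, payoff 7 + 17 = 24.
G + J: cost 12 + 4 = 16 ≤ 19, payoff 7 + 17 = 24.
H + J: cost 10 + 4 = 14 ≤ 19, payoff 13 + 17 = 30.
Best is H and J with total payoff 30.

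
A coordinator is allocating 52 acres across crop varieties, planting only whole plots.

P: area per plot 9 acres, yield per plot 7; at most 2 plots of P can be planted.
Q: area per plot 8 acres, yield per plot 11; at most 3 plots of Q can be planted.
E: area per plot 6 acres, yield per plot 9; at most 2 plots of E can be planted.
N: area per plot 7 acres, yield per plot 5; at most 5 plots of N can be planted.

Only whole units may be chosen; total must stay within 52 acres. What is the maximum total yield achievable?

This is a bounded integer knapsack.
E has the best ratio (9/6); taking only E gives at most 2×9 = 18 (stopped by the supply cap of 2).
Mixing does better — 1×P, 3×Q, 2×E, and 1×N: area 52 ≤ 52, yield 1·7 + 3·11 + 2·9 + 1·5 = 63.

63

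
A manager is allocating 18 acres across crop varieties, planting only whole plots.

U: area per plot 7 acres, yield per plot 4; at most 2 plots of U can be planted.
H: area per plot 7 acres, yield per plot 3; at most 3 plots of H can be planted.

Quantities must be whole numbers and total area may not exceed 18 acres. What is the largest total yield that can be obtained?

8

2×U: area 14 ≤ 18, yield 2·4 = 8.
1×U and 1×H: area 14 ≤ 18, yield 1·4 + 1·3 = 7.
Best is 8.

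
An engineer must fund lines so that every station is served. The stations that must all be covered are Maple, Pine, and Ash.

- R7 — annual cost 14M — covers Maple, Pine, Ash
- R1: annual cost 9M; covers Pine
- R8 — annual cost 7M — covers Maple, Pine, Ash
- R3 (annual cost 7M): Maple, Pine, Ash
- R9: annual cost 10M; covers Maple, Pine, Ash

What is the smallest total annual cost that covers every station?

This is an integer covering problem.
R8 alone covers Maple, Pine, Ash — every station.
Total annual cost: 7.
No cover costs less than 7.

7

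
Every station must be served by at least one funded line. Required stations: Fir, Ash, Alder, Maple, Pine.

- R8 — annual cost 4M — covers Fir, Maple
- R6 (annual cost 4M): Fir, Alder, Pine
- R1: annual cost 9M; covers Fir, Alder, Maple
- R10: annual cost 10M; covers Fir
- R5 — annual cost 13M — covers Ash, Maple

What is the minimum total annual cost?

The greedy cost-per-new-station heuristic would pick R6, R8, and R5 for 21, but a cheaper cover exists.
Choose R6 and R5: together they cover Fir, Ash, Alder, Maple, Pine — every station.
Total annual cost: 4 + 13 = 17.
No cover costs less than 17.

17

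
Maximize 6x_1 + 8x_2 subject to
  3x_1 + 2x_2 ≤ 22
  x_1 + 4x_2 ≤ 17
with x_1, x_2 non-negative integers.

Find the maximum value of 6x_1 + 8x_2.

54

Relaxing integrality, the LP optimum is 55.60 at (x_1,x_2) = (5.4, 2.9), which is not an integer point.
(x_1,x_2)=(5,3): 3·5+2·3=21≤22, 1·5+4·3=17≤17, objective 54.
(x_1,x_2)=(6,2): 3·6+2·2=22≤22, 1·6+4·2=14≤17, objective 52.
No feasible integer point exceeds 54.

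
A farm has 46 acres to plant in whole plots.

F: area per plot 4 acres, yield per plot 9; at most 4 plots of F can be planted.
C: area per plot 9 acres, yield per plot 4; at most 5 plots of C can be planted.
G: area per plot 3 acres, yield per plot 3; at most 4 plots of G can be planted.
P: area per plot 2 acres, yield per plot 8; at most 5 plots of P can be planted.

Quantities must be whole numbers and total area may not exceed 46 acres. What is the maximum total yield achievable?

89

This is a bounded integer knapsack.
P has the best ratio (8/2); taking only P gives at most 5×8 = 40 (stopped by the supply cap of 5).
Mixing does better — 4×F, 1×C, 3×G, and 5×P: area 44 ≤ 46, yield 4·9 + 1·4 + 3·3 + 5·8 = 89.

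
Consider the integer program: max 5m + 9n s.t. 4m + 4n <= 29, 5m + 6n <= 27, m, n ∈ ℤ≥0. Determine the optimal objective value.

36

Relaxing integrality, the LP optimum is 40.50 at (m,n) = (0, 4.5), which is not an integer point.
(m,n)=(0,4): 4·0+4·4=16≤29, 5·0+6·4=24≤27, objective 36.
(m,n)=(1,3): 4·1+4·3=16≤29, 5·1+6·3=23≤27, objective 32.
(m,n)=(0,3): 4·0+4·3=12≤29, 5·0+6·3=18≤27, objective 27.
The best lattice point is (0,4), giving 36.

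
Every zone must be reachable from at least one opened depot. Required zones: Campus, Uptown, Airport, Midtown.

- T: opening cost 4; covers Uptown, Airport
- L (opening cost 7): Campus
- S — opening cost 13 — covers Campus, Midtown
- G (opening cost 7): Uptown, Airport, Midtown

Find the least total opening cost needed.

14

This is a weighted set-cover instance.
The greedy cost-per-new-zone heuristic would pick T and S for 17, but a cheaper cover exists.
Choose L and G: together they cover Campus, Uptown, Airport, Midtown — every zone.
Total opening cost: 7 + 7 = 14.
No cover costs less than 14.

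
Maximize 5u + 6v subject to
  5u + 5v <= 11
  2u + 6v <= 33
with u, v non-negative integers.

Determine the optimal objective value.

12

Relaxing integrality, the LP optimum is 13.20 at (u,v) = (0, 2.2), which is not an integer point.
(u,v)=(0,2) is feasible, giving 12.
(u,v)=(1,1) is feasible, giving 11.
(u,v)=(0,1) is feasible, giving 6.
The best lattice point is (0,2), giving 12.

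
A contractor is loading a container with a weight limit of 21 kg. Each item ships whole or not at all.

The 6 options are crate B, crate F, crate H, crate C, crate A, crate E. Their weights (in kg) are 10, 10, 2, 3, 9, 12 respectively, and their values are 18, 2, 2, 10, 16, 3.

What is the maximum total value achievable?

36

Take crate B, crate H, and crate A: weight 10 + 2 + 9 = 21 ≤ 21, value 18 + 2 + 16 = 36.
No other feasible combination does better.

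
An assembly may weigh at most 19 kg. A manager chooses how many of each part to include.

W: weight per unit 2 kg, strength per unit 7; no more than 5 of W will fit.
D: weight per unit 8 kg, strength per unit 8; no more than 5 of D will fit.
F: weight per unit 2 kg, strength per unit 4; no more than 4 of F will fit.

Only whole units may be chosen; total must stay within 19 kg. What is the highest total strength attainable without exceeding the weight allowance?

Take 5×W and 4×F: weight 18 ≤ 19, strength 5·7 + 4·4 = 51.
W has the best ratio (7/2) and is taken to its limit of 5; remaining capacity is filled optimally with the others.

51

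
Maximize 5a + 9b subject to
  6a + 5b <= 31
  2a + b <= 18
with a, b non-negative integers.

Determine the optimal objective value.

54

(a,b)=(0,6): 6·0+5·6=30≤31, 2·0+1·6=6≤18, objective 54.
(a,b)=(1,5): 6·1+5·5=31≤31, 2·1+1·5=7≤18, objective 50.
(a,b)=(0,5): 6·0+5·5=25≤31, 2·0+1·5=5≤18, objective 45.
The best lattice point is (0,6), giving 54.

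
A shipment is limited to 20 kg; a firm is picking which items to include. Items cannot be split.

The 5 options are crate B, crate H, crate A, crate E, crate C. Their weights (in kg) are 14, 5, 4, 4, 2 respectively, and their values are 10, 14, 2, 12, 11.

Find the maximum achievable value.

39

Treat it as a binary knapsack problem.
Allowing fractional choices, the relaxed optimum would be about 43.4, but items are indivisible.
crate H + crate A + crate E + crate C: weight 5 + 4 + 4 + 2 = 15 ≤ 20, value 14 + 2 + 12 + 11 = 39.
crate H + crate E + crate C: weight 5 + 4 + 2 = 11 ≤ 20, value 14 + 12 + 11 = 37.
Best is crate H, crate A, crate E, and crate C with total value 39.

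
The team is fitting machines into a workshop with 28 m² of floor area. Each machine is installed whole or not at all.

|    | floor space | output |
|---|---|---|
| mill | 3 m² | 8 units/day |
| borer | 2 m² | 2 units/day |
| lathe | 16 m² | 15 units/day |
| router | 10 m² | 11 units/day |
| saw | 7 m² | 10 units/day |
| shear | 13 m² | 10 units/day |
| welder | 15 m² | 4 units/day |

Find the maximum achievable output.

Treat it as a binary knapsack problem.
Take mill, borer, lathe, and saw: floor space 3 + 2 + 16 + 7 = 28 ≤ 28, output 8 + 2 + 15 + 10 = 35.
No other feasible combination does better.

35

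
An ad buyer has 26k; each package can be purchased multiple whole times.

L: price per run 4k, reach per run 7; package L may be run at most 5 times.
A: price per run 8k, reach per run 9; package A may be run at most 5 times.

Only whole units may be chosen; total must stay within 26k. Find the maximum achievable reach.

L has the best ratio (7/4); taking only L gives at most 5×7 = 35 (stopped by the supply cap of 5).
Mixing does better — 4×L and 1×A: price 24 ≤ 26, reach 4·7 + 1·9 = 37.

37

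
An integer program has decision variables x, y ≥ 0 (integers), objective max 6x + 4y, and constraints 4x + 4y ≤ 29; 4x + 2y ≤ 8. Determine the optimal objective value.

16

(x,y)=(0,4): 4·0+4·4=16≤29, 4·0+2·4=8≤8, objective 16.
(x,y)=(0,3): 4·0+4·3=12≤29, 4·0+2·3=6≤8, objective 12.
The best lattice point is (0,4), giving 16.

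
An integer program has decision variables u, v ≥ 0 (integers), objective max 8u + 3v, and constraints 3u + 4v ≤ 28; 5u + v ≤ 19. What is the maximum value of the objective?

36

Relaxing integrality, the LP optimum is 37.24 at (u,v) = (2.82, 4.88), which is not an integer point.
(u,v)=(3,4): 3·3+4·4=25≤28, 5·3+1·4=19≤19, objective 36.
(u,v)=(3,3): 3·3+4·3=21≤28, 5·3+1·3=18≤19, objective 33.
The best lattice point is (3,4), giving 36.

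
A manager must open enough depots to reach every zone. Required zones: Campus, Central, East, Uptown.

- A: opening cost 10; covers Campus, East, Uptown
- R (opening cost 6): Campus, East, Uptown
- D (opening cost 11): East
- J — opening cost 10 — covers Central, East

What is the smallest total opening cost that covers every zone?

16

Choose R and J: together they cover Campus, Central, East, Uptown — every zone.
Total opening cost: 6 + 10 = 16.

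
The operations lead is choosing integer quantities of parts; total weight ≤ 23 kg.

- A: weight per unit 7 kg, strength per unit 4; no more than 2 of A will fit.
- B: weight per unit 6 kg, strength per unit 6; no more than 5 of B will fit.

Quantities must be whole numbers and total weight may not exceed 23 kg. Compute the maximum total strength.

18

B has the best ratio (6/6); taking only B gives at most 3×6 = 18 (stopped by the weight limit).
Optimal: 3×B: weight 18 ≤ 23, strength 3·6 = 18.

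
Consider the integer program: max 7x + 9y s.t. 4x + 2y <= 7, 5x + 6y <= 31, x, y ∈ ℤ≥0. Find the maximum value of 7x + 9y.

27

(x,y)=(0,3) is feasible, giving 27.
(x,y)=(0,2) is feasible, giving 18.
Maximum is 27 at (x,y)=(0,3).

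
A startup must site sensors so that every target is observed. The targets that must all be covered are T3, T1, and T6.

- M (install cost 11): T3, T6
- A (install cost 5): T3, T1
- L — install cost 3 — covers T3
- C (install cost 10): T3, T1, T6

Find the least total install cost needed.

This is a weighted set-cover instance.
The greedy cost-per-new-target heuristic would pick A and C for 15, but a cheaper cover exists.
C alone covers T3, T1, T6 — every target.
Total install cost: 10.
No cover costs less than 10.

10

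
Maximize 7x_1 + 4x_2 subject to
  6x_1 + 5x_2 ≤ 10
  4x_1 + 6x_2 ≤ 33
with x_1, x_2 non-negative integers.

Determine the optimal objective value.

8

The continuous relaxation peaks at (1.67, 0) with value 11.67; rounding to a feasible lattice point costs some objective.
(x_1,x_2)=(0,2): 6·0+5·2=10≤10, 4·0+6·2=12≤33, objective 8.
(x_1,x_2)=(1,0): 6·1+5·0=6≤10, 4·1+6·0=4≤33, objective 7.
(x_1,x_2)=(0,1): 6·0+5·1=5≤10, 4·0+6·1=6≤33, objective 4.
(x_1,x_2)=(0,0): 6·0+5·0=0≤10, 4·0+6·0=0≤33, objective 0.
The best lattice point is (0,2), giving 8.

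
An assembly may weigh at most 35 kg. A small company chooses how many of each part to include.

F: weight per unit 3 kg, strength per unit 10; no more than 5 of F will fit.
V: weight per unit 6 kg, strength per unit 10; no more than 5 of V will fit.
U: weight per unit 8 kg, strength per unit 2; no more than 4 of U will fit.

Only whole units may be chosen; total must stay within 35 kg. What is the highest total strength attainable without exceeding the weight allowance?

80

Take 5×F and 3×V: weight 33 ≤ 35, strength 5·10 + 3·10 = 80.
F has the best ratio (10/3) and is taken to its limit of 5; remaining capacity is filled optimally with the others.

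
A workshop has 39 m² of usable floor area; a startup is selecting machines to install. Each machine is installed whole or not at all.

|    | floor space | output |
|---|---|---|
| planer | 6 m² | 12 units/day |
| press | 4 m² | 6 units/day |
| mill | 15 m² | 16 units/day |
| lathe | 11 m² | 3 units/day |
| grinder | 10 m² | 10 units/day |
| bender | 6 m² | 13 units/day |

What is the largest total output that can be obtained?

planer + mill + grinder + bender: floor space 6 + 15 + 10 + 6 = 37 ≤ 39, output 12 + 16 + 10 + 13 = 51.
press + mill + grinder + bender: floor space 4 + 15 + 10 + 6 = 35 ≤ 39, output 6 + 16 + 10 + 13 = 45.
planer + press + mill + bender: floor space 6 + 4 + 15 + 6 = 31 ≤ 39, output 12 + 6 + 16 + 13 = 47.
Best is planer, mill, grinder, and bender with total output 51.

51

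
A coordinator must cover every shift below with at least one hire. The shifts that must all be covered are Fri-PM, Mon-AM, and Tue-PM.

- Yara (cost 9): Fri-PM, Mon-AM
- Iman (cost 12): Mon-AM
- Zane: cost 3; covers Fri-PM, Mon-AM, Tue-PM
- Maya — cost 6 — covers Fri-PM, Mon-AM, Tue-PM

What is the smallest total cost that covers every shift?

This is a weighted set-cover instance.
Zane alone covers Fri-PM, Mon-AM, Tue-PM — every shift.
Total cost: 3.
No cover costs less than 3.

3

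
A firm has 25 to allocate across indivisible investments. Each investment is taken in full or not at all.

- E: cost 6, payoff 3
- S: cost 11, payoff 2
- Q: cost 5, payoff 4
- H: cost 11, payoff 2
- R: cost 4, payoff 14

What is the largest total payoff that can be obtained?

Take E, Q, and R: cost 6 + 5 + 4 = 15 ≤ 25, payoff 3 + 4 + 14 = 21.
No other feasible combination does better.

21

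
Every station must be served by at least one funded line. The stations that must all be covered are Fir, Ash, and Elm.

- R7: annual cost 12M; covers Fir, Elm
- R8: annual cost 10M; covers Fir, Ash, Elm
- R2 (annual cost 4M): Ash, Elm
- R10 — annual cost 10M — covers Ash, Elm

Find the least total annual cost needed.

10

This is a weighted set-cover instance.
The greedy cost-per-new-station heuristic would pick R2 and R8 for 14, but a cheaper cover exists.
R8 alone covers Fir, Ash, Elm — every station.
Total annual cost: 10.
No cover costs less than 10.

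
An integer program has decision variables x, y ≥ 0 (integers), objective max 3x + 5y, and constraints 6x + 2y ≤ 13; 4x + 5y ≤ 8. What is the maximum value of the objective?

The continuous relaxation peaks at (0, 1.6) with value 8.00; rounding to a feasible lattice point costs some objective.
(x,y)=(2,0): 6·2+2·0=12≤13, 4·2+5·0=8≤8, objective 6.
(x,y)=(0,1): 6·0+2·1=2≤13, 4·0+5·1=5≤8, objective 5.
(x,y)=(1,0): 6·1+2·0=6≤13, 4·1+5·0=4≤8, objective 3.
The best lattice point is (2,0), giving 6.

6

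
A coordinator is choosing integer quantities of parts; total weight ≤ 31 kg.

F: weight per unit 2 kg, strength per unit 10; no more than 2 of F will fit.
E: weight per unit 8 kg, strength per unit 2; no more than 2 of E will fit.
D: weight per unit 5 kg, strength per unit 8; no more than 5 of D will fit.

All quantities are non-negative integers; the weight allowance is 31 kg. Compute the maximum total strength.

2×F and 5×D: weight 29 ≤ 31, strength 2·10 + 5·8 = 60.
2×F and 4×D: weight 24 ≤ 31, strength 2·10 + 4·8 = 52.
Best is 60.

60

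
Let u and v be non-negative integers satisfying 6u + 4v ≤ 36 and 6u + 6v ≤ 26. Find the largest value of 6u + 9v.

(u,v)=(0,4) is feasible, giving 36.
(u,v)=(1,3) is feasible, giving 33.
(u,v)=(0,3) is feasible, giving 27.
The best lattice point is (0,4), giving 36.

36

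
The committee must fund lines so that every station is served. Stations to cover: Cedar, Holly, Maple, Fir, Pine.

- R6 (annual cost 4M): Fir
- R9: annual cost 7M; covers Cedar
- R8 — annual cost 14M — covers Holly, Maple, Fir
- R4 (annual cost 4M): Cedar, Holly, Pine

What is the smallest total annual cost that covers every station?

The greedy cost-per-new-station heuristic would pick R4, R6, and R8 for 22, but a cheaper cover exists.
Choose R8 and R4: together they cover Cedar, Holly, Maple, Fir, Pine — every station.
Total annual cost: 14 + 4 = 18.
No cover costs less than 18.

18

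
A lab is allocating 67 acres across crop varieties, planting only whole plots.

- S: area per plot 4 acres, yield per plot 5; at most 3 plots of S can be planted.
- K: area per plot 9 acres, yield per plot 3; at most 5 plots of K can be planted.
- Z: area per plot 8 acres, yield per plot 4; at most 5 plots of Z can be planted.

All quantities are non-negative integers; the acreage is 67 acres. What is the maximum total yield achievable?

38

Take 3×S, 1×K, and 5×Z: area 61 ≤ 67, yield 3·5 + 1·3 + 5·4 = 38.
S has the best ratio (5/4) and is taken to its limit of 3; remaining capacity is filled optimally with the others.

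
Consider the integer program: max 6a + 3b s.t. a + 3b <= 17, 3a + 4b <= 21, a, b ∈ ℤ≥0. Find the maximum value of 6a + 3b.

(a,b)=(7,0): 1·7+3·0=7≤17, 3·7+4·0=21≤21, objective 42.
(a,b)=(6,0): 1·6+3·0=6≤17, 3·6+4·0=18≤21, objective 36.
No feasible integer point exceeds 42.

42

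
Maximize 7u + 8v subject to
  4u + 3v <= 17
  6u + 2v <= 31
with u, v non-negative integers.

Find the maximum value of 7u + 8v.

40

Relaxing integrality, the LP optimum is 45.33 at (u,v) = (0, 5.67), which is not an integer point.
(u,v)=(0,5): 4·0+3·5=15≤17, 6·0+2·5=10≤31, objective 40.
(u,v)=(1,4): 4·1+3·4=16≤17, 6·1+2·4=14≤31, objective 39.
(u,v)=(0,4): 4·0+3·4=12≤17, 6·0+2·4=8≤31, objective 32.
The best lattice point is (0,5), giving 40.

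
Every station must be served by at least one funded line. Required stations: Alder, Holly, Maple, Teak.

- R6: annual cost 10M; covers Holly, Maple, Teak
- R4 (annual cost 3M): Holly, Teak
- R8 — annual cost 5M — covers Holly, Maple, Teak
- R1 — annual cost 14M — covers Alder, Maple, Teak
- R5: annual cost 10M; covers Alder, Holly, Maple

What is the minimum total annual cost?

13

The greedy cost-per-new-station heuristic would pick R4, R8, and R5 for 18, but a cheaper cover exists.
Choose R4 and R5: together they cover Alder, Holly, Maple, Teak — every station.
Total annual cost: 3 + 10 = 13.
No cover costs less than 13.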